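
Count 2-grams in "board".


Word: "board" (length 5)
Number of 2-grams = length - 2 + 1 = 5 - 2 + 1
= 4


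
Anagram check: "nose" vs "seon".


Word 1: "nose" → sorted: enos
Word 2: "seon" → sorted: enos
Same letters? enos == enos
Anagram = Yes


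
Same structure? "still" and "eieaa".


Pattern of "still": [0, 1, 2, 3, 3]
Pattern of "eieaa": [0, 1, 0, 2, 2]
Patterns do not match
Same pattern = No


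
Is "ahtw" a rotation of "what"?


Word: "what", Candidate: "ahtw"
Method: check if candidate is substring of word+word
"whatwhat" contains "ahtw"? No
Is rotation = No


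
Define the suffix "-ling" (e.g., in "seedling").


Suffix: -ling
Example: seedling = seed + -ling
Meaning = small / young


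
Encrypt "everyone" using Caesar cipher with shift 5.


Word: "everyone"
Shift: 5
Each letter → (letter + shift) mod 26:
  'e' (4) + 5 = 9 → 'j'
  'v' (21) + 5 = 0 → 'a'
  'e' (4) + 5 = 9 → 'j'
  'r' (17) + 5 = 22 → 'w'
  'y' (24) + 5 = 3 → 'd'
  'o' (14) + 5 = 19 → 't'
  'n' (13) + 5 = 18 → 's'
  'e' (4) + 5 = 9 → 'j'
Result = "jajwdtsj"


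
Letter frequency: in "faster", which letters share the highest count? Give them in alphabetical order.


Word: "faster"
Letter counts:
  'a': 1
  'e': 1
  'f': 1
  'r': 1
  's': 1
  't': 1
Maximum count = 1
Most frequent = 'a', 'e', 'f', 'r', 's', 't' (1 time each)


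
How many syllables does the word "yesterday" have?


Word: "yesterday"
Syllable breakdown: yes | ter | day
Counting: 3 parts
= 3 syllables


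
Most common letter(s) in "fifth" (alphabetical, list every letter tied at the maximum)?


Word: "fifth"
Letter counts:
  'f': 2
  'h': 1
  'i': 1
  't': 1
Maximum count = 2
Most frequent = 'f' (2 times each)


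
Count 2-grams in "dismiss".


Word: "dismiss" (length 7)
Number of 2-grams = length - 2 + 1 = 7 - 2 + 1
= 6


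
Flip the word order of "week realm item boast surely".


Original: "week realm item boast surely"
Words (1..n): week | realm | item | boast | surely
Reversed (n..1): surely | boast | item | realm | week
Result = "surely boast item realm week"


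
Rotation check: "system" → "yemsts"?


Word: "system", Candidate: "yemsts"
Method: check if candidate is substring of word+word
"systemsystem" contains "yemsts"? No
Is rotation = No


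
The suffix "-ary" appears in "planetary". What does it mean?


Suffix: -ary
As in: planetary -> planet + -ary
Meaning = relating to


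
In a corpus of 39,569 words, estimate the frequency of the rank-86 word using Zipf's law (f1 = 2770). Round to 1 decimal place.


Zipf's law: f(r) = f(1) / r
f(1) = 2770
f(86) = 2770 / 86
= 32.2 occurrences


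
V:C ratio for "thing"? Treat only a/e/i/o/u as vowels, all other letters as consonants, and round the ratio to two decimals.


Word: "thing"
Vowels (a,e,i,o,u): 1
Consonants: 4
Ratio = 1/4
= 0.25


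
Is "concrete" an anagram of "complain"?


Word 1: "complain" → sorted: acilmnop
Word 2: "concrete" → sorted: cceenort
Same letters? acilmnop != cceenort
Anagram = No


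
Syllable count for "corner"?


Word: "corner"
Syllable breakdown: cor · ner
Counting: 2 parts
= 2 syllables


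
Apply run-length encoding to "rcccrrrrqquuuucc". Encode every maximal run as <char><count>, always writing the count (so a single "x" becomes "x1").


String: "rcccrrrrqquuuucc"
Scanning for consecutive runs:
  'r' x 1
  'c' x 3
  'r' x 4
  'q' x 2
  'u' x 4
  'c' x 2
RLE = "r1c3r4q2u4c2"


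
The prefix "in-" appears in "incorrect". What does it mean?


Prefix: in-
Example: incorrect = in- + correct
Meaning = not / into


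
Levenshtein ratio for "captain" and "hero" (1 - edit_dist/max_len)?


Word 1: "captain" (length 7)
Word 2: "hero" (length 4)
One optimal edit sequence:
  1. delete 'c'  (+1)
  2. delete 'a'  (+1)
  3. delete 'p'  (+1)
  4. substitute 't' -> 'h'  (+1)
  5. substitute 'a' -> 'e'  (+1)
  6. substitute 'i' -> 'r'  (+1)
  7. substitute 'n' -> 'o'  (+1)
Edit distance = 7
Max length = max(7, 4) = 7
Similarity = 1 - 7/7
= 0.0000


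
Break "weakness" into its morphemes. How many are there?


Word: "weakness"
Morphemes: weak + -ness
Each morpheme carries meaning
= 2 morphemes


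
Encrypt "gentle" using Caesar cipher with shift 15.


Word: "gentle"
Shift: 15
Each letter → (letter + shift) mod 26:
  'g' (6) + 15 = 21 → 'v'
  'e' (4) + 15 = 19 → 't'
  'n' (13) + 15 = 2 → 'c'
  't' (19) + 15 = 8 → 'i'
  'l' (11) + 15 = 0 → 'a'
  'e' (4) + 15 = 19 → 't'
Result = "vtciat"


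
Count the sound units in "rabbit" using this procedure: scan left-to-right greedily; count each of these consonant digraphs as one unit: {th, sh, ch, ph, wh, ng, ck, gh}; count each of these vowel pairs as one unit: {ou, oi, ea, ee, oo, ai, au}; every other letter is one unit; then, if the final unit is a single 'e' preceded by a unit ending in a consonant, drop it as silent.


Word: "rabbit" (6 letters)
Left-to-right scan:
  [1] 'r' (letter)
  [2] 'a' (letter)
  [3] 'b' (letter)
  [4] 'b' (letter)
  [5] 'i' (letter)
  [6] 't' (letter)
Units from scan: 6
Sound units = 6 units


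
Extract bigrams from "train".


Word: "train" (length 5)
Number of bigrams = 5 - 2 + 1 = 4
  Position 0: "tr"
  Position 1: "ra"
  Position 2: "ai"
  Position 3: "in"
Bigrams = "tr", "ra", "ai", "in"


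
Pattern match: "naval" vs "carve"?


Pattern of "naval": [0, 1, 2, 1, 3]
Pattern of "carve": [0, 1, 2, 3, 4]
Patterns do not match
Same pattern = No


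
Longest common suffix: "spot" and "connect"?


Word 1: "spot"
Word 2: "connect"
Comparing from end:
  Pos -1: 't' == 't'
  Pos -2: 'o' != 'c' (stop)
LCS = "t" (length 1)


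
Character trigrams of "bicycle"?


Word: "bicycle" (length 7)
Number of trigrams = 7 - 3 + 1 = 5
  Position 0: "bic"
  Position 1: "icy"
  Position 2: "cyc"
  Position 3: "ycl"
  Position 4: "cle"
Trigrams = "bic", "icy", "cyc", "ycl", "cle"


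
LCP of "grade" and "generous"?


Word 1: "grade"
Word 2: "generous"
Comparing from start:
  Pos 0: 'g' == 'g'
  Pos 1: 'r' != 'e' (stop)
LCP = "g" (length 1)


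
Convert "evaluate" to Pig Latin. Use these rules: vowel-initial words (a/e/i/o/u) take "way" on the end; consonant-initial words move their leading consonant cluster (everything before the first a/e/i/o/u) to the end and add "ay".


Word: "evaluate"
Starts with vowel → add 'way'
Pig Latin = "evaluateway"


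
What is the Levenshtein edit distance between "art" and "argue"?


Word 1: "art" (length 3)
Word 2: "argue" (length 5)
One optimal edit sequence (insert/delete/substitute each cost 1):
  1. keep 'a'
  2. keep 'r'
  3. insert 'g'  (+1)
  4. insert 'u'  (+1)
  5. substitute 't' -> 'e'  (+1)
Total edit operations: 3
Edit distance = 3


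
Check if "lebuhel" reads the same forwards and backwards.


Word: "lebuhel"
Reversed: "lehubel"
Forward == Backward? lebuhel != lehubel
Palindrome = No


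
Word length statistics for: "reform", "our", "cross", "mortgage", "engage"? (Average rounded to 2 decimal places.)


Lengths: "reform"=6, "our"=3, "cross"=5, "mortgage"=8, "engage"=6
Sum = 28, Count = 5
Average = 28/5 = 5.60
= avg=5.60, min=3, max=8


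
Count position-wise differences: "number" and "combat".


Comparing character by character (same length = 6):
  Pos 0: 'n' vs 'c' !=
  Pos 1: 'u' vs 'o' !=
  Pos 2: 'm' vs 'm' =
  Pos 3: 'b' vs 'b' =
  Pos 4: 'e' vs 'a' !=
  Pos 5: 'r' vs 't' !=
Hamming distance = 4


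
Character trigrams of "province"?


Word: "province" (length 8)
Number of trigrams = 8 - 3 + 1 = 6
  Position 0: "pro"
  Position 1: "rov"
  Position 2: "ovi"
  Position 3: "vin"
  Position 4: "inc"
  Position 5: "nce"
Trigrams = "pro", "rov", "ovi", "vin", "inc", "nce"


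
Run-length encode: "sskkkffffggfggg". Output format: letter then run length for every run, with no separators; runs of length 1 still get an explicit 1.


String: "sskkkffffggfggg"
Scanning for consecutive runs:
  's' x 2
  'k' x 3
  'f' x 4
  'g' x 2
  'f' x 1
  'g' x 3
RLE = "s2k3f4g2f1g3"


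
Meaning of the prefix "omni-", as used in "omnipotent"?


Prefix: omni-
Example: omnipotent (omni- + potent)
Meaning = all


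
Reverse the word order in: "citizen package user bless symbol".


Original: "citizen package user bless symbol"
Words (1..n): citizen | package | user | bless | symbol
Reversed (n..1): symbol | bless | user | package | citizen
Result = "symbol bless user package citizen"


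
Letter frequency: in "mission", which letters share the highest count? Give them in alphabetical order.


Word: "mission"
Letter counts:
  'i': 2
  'm': 1
  'n': 1
  'o': 1
  's': 2
Maximum count = 2
Most frequent = 'i', 's' (2 times each)


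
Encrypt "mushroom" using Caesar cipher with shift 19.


Word: "mushroom"
Shift: 19
Each letter → (letter + shift) mod 26:
  'm' (12) + 19 = 5 → 'f'
  'u' (20) + 19 = 13 → 'n'
  's' (18) + 19 = 11 → 'l'
  'h' (7) + 19 = 0 → 'a'
  'r' (17) + 19 = 10 → 'k'
  'o' (14) + 19 = 7 → 'h'
  'o' (14) + 19 = 7 → 'h'
  'm' (12) + 19 = 5 → 'f'
Result = "fnlakhhf"


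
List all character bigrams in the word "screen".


Word: "screen" (length 6)
Number of bigrams = 6 - 2 + 1 = 5
  Position 0: "sc"
  Position 1: "cr"
  Position 2: "re"
  Position 3: "ee"
  Position 4: "en"
Bigrams = "sc", "cr", "re", "ee", "en"


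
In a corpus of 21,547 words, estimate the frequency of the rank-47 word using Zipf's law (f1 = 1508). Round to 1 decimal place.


Zipf's law: f(r) = f(1) / r
f(1) = 1508
f(47) = 1508 / 47
= 32.1 occurrences


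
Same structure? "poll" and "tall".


Pattern of "poll": [0, 1, 2, 2]
Pattern of "tall": [0, 1, 2, 2]
Patterns match
Same pattern = Yes


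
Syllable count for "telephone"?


Word: "telephone"
Syllable breakdown: tel / e / phone
Counting: 3 parts
= 3 syllables


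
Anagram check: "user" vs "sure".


Word 1: "user" → sorted: ersu
Word 2: "sure" → sorted: ersu
Same letters? ersu == ersu
Anagram = Yes


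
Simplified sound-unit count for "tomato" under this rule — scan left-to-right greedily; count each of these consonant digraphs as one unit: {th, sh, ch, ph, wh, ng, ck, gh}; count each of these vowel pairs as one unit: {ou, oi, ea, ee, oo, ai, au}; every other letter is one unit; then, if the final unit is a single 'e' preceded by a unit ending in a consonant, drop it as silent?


Word: "tomato" (6 letters)
Left-to-right scan:
  (1) 't' (letter)
  (2) 'o' (letter)
  (3) 'm' (letter)
  (4) 'a' (letter)
  (5) 't' (letter)
  (6) 'o' (letter)
Units from scan: 6
Sound units = 6 units


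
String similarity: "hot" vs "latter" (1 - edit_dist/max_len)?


Word 1: "hot" (length 3)
Word 2: "latter" (length 6)
One optimal edit sequence:
  1. insert 'l'  (+1)
  2. substitute 'h' -> 'a'  (+1)
  3. substitute 'o' -> 't'  (+1)
  4. keep 't'
  5. insert 'e'  (+1)
  6. insert 'r'  (+1)
Edit distance = 5
Max length = max(3, 6) = 6
Similarity = 1 - 5/6
= 0.1667


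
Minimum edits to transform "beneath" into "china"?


Word 1: "beneath" (length 7)
Word 2: "china" (length 5)
One optimal edit sequence (insert/delete/substitute each cost 1):
  1. substitute 'b' -> 'c'  (+1)
  2. substitute 'e' -> 'h'  (+1)
  3. substitute 'n' -> 'i'  (+1)
  4. substitute 'e' -> 'n'  (+1)
  5. keep 'a'
  6. delete 't'  (+1)
  7. delete 'h'  (+1)
Total edit operations: 6
Edit distance = 6


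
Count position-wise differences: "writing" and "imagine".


Comparing character by character (same length = 7):
  Pos 0: 'w' vs 'i' !=
  Pos 1: 'r' vs 'm' !=
  Pos 2: 'i' vs 'a' !=
  Pos 3: 't' vs 'g' !=
  Pos 4: 'i' vs 'i' =
  Pos 5: 'n' vs 'n' =
  Pos 6: 'g' vs 'e' !=
Hamming distance = 5


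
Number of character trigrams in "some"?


Word: "some" (length 4)
Number of 3-grams = length - 3 + 1 = 4 - 3 + 1
= 2


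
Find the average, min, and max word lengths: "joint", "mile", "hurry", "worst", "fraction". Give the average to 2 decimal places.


Lengths: "joint"=5, "mile"=4, "hurry"=5, "worst"=5, "fraction"=8
Sum = 27, Count = 5
Average = 27/5 = 5.40
= avg=5.40, min=4, max=8


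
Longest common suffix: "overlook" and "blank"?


Word 1: "overlook"
Word 2: "blank"
Comparing from end:
  Pos -1: 'k' == 'k'
  Pos -2: 'o' != 'n' (stop)
LCS = "k" (length 1)


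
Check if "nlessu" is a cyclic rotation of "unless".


Word: "unless", Candidate: "nlessu"
Method: check if candidate is substring of word+word
"unlessunless" contains "nlessu"? Yes
Is rotation = Yes


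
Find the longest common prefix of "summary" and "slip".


Word 1: "summary"
Word 2: "slip"
Comparing from start:
  Pos 0: 's' == 's'
  Pos 1: 'u' != 'l' (stop)
LCP = "s" (length 1)


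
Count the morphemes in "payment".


Word: "payment"
Morphemes: pay | -ment
Each morpheme carries meaning
= 2 morphemes


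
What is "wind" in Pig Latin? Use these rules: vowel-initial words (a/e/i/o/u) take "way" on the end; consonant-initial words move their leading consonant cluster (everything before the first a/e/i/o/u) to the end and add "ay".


Word: "wind"
Starts with consonant(s) → move to end, add 'ay'
Consonant cluster: "w"
Pig Latin = "indway"


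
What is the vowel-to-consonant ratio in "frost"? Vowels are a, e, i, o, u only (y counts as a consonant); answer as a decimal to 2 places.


Word: "frost"
Vowels (a,e,i,o,u): 1
Consonants: 4
Ratio = 1/4
= 0.25


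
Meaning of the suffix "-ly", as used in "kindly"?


Suffix: -ly
Example: kindly = kind + -ly
Meaning = in a manner


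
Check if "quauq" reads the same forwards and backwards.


Word: "quauq"
Reversed: "quauq"
Forward == Backward? quauq == quauq
Palindrome = Yes


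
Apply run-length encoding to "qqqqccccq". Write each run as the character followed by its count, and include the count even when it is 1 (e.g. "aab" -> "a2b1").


String: "qqqqccccq"
Scanning for consecutive runs:
  'q' x 4
  'c' x 4
  'q' x 1
RLE = "q4c4q1"


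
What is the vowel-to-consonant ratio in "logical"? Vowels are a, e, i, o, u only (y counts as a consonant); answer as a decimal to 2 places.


Word: "logical"
Vowels (a,e,i,o,u): 3
Consonants: 4
Ratio = 3/4
= 0.75


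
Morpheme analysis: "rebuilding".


Word: "rebuilding"
Morphemes: re- | build | -ing
Each morpheme carries meaning
= 3 morphemes


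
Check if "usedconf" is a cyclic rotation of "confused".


Word: "confused", Candidate: "usedconf"
Method: check if candidate is substring of word+word
"confusedconfused" contains "usedconf"? Yes
Is rotation = Yes


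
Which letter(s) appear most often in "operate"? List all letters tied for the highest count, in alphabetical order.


Word: "operate"
Letter counts:
  'a': 1
  'e': 2
  'o': 1
  'p': 1
  'r': 1
  't': 1
Maximum count = 2
Most frequent = 'e' (2 times each)


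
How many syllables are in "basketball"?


Word: "basketball"
Syllable breakdown: bas / ket / ball
Counting: 3 parts
= 3 syllables


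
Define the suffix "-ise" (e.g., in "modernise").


Suffix: -ise
Example: modernise (modern + -ise)
Meaning = to make


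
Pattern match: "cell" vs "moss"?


Pattern of "cell": [0, 1, 2, 2]
Pattern of "moss": [0, 1, 2, 2]
Patterns match
Same pattern = Yes


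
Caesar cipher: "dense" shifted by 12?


Word: "dense"
Shift: 12
Each letter → (letter + shift) mod 26:
  'd' (3) + 12 = 15 → 'p'
  'e' (4) + 12 = 16 → 'q'
  'n' (13) + 12 = 25 → 'z'
  's' (18) + 12 = 4 → 'e'
  'e' (4) + 12 = 16 → 'q'
Result = "pqzeq"


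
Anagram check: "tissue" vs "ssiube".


Word 1: "tissue" → sorted: eisstu
Word 2: "ssiube" → sorted: beissu
Same letters? eisstu != beissu
Anagram = No


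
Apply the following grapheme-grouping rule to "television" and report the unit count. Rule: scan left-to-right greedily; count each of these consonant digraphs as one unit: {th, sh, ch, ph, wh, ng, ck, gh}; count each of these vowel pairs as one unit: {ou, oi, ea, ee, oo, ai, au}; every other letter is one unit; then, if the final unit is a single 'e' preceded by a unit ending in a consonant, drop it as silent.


Word: "television" (10 letters)
Left-to-right scan:
  1. 't' (letter)
  2. 'e' (letter)
  3. 'l' (letter)
  4. 'e' (letter)
  5. 'v' (letter)
  6. 'i' (letter)
  7. 's' (letter)
  8. 'i' (letter)
  9. 'o' (letter)
  10. 'n' (letter)
Units from scan: 10
Sound units = 10 units


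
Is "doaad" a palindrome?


Word: "doaad"
Reversed: "daaod"
Forward == Backward? doaad != daaod
Palindrome = No


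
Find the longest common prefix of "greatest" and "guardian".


Word 1: "greatest"
Word 2: "guardian"
Comparing from start:
  Pos 0: 'g' == 'g'
  Pos 1: 'r' != 'u' (stop)
LCP = "g" (length 1)


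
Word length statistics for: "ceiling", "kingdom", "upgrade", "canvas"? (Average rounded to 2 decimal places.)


Lengths: "ceiling"=7, "kingdom"=7, "upgrade"=7, "canvas"=6
Sum = 27, Count = 4
Average = 27/4 = 6.75
= avg=6.75, min=6, max=7


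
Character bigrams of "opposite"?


Word: "opposite" (length 8)
Number of bigrams = 8 - 2 + 1 = 7
  Position 0: "op"
  Position 1: "pp"
  Position 2: "po"
  Position 3: "os"
  Position 4: "si"
  Position 5: "it"
  Position 6: "te"
Bigrams = "op", "pp", "po", "os", "si", "it", "te"


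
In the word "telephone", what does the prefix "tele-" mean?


Prefix: tele-
As in: telephone -> tele- + phone
Meaning = distant


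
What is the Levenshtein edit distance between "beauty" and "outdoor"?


Word 1: "beauty" (length 6)
Word 2: "outdoor" (length 7)
One optimal edit sequence (insert/delete/substitute each cost 1):
  1. insert 'o'  (+1)
  2. substitute 'b' -> 'u'  (+1)
  3. substitute 'e' -> 't'  (+1)
  4. substitute 'a' -> 'd'  (+1)
  5. substitute 'u' -> 'o'  (+1)
  6. substitute 't' -> 'o'  (+1)
  7. substitute 'y' -> 'r'  (+1)
Total edit operations: 7
Edit distance = 7


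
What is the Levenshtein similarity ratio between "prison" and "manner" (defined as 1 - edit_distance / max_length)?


Word 1: "prison" (length 6)
Word 2: "manner" (length 6)
One optimal edit sequence:
  1. substitute 'p' -> 'm'  (+1)
  2. substitute 'r' -> 'a'  (+1)
  3. substitute 'i' -> 'n'  (+1)
  4. substitute 's' -> 'n'  (+1)
  5. substitute 'o' -> 'e'  (+1)
  6. substitute 'n' -> 'r'  (+1)
Edit distance = 6
Max length = max(6, 6) = 6
Similarity = 1 - 6/6
= 0.0000


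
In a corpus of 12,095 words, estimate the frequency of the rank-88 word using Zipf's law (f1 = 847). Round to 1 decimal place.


Zipf's law: f(r) = f(1) / r
f(1) = 847
f(88) = 847 / 88
= 9.6 occurrences


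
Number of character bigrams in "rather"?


Word: "rather" (length 6)
Number of 2-grams = length - 2 + 1 = 6 - 2 + 1
= 5


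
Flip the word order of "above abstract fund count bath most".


Original: "above abstract fund count bath most"
Words (1..n): above | abstract | fund | count | bath | most
Reversed (n..1): most | bath | count | fund | abstract | above
Result = "most bath count fund abstract above"


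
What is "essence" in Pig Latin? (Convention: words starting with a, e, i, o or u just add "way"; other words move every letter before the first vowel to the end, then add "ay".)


Word: "essence"
Starts with vowel → add 'way'
Pig Latin = "essenceway"


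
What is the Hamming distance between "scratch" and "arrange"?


Comparing character by character (same length = 7):
  Pos 0: 's' vs 'a' !=
  Pos 1: 'c' vs 'r' !=
  Pos 2: 'r' vs 'r' =
  Pos 3: 'a' vs 'a' =
  Pos 4: 't' vs 'n' !=
  Pos 5: 'c' vs 'g' !=
  Pos 6: 'h' vs 'e' !=
Hamming distance = 5


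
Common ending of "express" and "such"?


Word 1: "express"
Word 2: "such"
Comparing from end:
  Pos -1: 's' != 'h' (stop)
LCS = "" (length 0)


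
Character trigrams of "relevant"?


Word: "relevant" (length 8)
Number of trigrams = 8 - 3 + 1 = 6
  Position 0: "rel"
  Position 1: "ele"
  Position 2: "lev"
  Position 3: "eva"
  Position 4: "van"
  Position 5: "ant"
Trigrams = "rel", "ele", "lev", "eva", "van", "ant"


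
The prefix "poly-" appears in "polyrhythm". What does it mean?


Prefix: poly-
Example: polyrhythm = poly- + rhythm
Meaning = many


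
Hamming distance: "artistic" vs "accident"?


Comparing character by character (same length = 8):
  Pos 0: 'a' vs 'a' =
  Pos 1: 'r' vs 'c' !=
  Pos 2: 't' vs 'c' !=
  Pos 3: 'i' vs 'i' =
  Pos 4: 's' vs 'd' !=
  Pos 5: 't' vs 'e' !=
  Pos 6: 'i' vs 'n' !=
  Pos 7: 'c' vs 't' !=
Hamming distance = 6


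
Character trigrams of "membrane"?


Word: "membrane" (length 8)
Number of trigrams = 8 - 3 + 1 = 6
  Position 0: "mem"
  Position 1: "emb"
  Position 2: "mbr"
  Position 3: "bra"
  Position 4: "ran"
  Position 5: "ane"
Trigrams = "mem", "emb", "mbr", "bra", "ran", "ane"


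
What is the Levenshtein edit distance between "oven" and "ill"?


Word 1: "oven" (length 4)
Word 2: "ill" (length 3)
One optimal edit sequence (insert/delete/substitute each cost 1):
  1. delete 'o'  (+1)
  2. substitute 'v' -> 'i'  (+1)
  3. substitute 'e' -> 'l'  (+1)
  4. substitute 'n' -> 'l'  (+1)
Total edit operations: 4
Edit distance = 4


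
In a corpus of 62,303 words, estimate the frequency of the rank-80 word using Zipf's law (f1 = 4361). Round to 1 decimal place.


Zipf's law: f(r) = f(1) / r
f(1) = 4361
f(80) = 4361 / 80
= 54.5 occurrences


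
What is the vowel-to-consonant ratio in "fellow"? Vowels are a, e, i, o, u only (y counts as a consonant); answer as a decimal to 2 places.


Word: "fellow"
Vowels (a,e,i,o,u): 2
Consonants: 4
Ratio = 2/4
= 0.50


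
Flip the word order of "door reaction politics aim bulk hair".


Original: "door reaction politics aim bulk hair"
Words (1..n): door | reaction | politics | aim | bulk | hair
Reversed (n..1): hair | bulk | aim | politics | reaction | door
Result = "hair bulk aim politics reaction door"


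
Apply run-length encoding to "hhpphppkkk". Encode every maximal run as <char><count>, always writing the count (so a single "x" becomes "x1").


String: "hhpphppkkk"
Scanning for consecutive runs:
  'h' x 2
  'p' x 2
  'h' x 1
  'p' x 2
  'k' x 3
RLE = "h2p2h1p2k3"


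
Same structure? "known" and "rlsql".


Pattern of "known": [0, 1, 2, 3, 1]
Pattern of "rlsql": [0, 1, 2, 3, 1]
Patterns match
Same pattern = Yes


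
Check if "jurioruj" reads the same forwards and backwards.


Word: "jurioruj"
Reversed: "juroiruj"
Forward == Backward? jurioruj != juroiruj
Palindrome = No


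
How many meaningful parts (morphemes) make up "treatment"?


Word: "treatment"
Morphemes: treat | -ment
Each morpheme carries meaning
= 2 morphemes


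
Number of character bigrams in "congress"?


Word: "congress" (length 8)
Number of 2-grams = length - 2 + 1 = 8 - 2 + 1
= 7


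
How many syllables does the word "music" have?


Word: "music"
Syllable breakdown: mu | sic
Counting: 2 parts
= 2 syllables


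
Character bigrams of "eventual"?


Word: "eventual" (length 8)
Number of bigrams = 8 - 2 + 1 = 7
  Position 0: "ev"
  Position 1: "ve"
  Position 2: "en"
  Position 3: "nt"
  Position 4: "tu"
  Position 5: "ua"
  Position 6: "al"
Bigrams = "ev", "ve", "en", "nt", "tu", "ua", "al"


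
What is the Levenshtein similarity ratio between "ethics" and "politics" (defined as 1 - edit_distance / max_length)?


Word 1: "ethics" (length 6)
Word 2: "politics" (length 8)
One optimal edit sequence:
  1. insert 'p'  (+1)
  2. insert 'o'  (+1)
  3. substitute 'e' -> 'l'  (+1)
  4. substitute 't' -> 'i'  (+1)
  5. substitute 'h' -> 't'  (+1)
  6. keep 'i'
  7. keep 'c'
  8. keep 's'
Edit distance = 5
Max length = max(6, 8) = 8
Similarity = 1 - 5/8
= 0.3750


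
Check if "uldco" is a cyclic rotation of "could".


Word: "could", Candidate: "uldco"
Method: check if candidate is substring of word+word
"couldcould" contains "uldco"? Yes
Is rotation = Yes


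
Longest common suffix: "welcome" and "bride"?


Word 1: "welcome"
Word 2: "bride"
Comparing from end:
  Pos -1: 'e' == 'e'
  Pos -2: 'm' != 'd' (stop)
LCS = "e" (length 1)


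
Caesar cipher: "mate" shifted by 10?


Word: "mate"
Shift: 10
Each letter → (letter + shift) mod 26:
  'm' (12) + 10 = 22 → 'w'
  'a' (0) + 10 = 10 → 'k'
  't' (19) + 10 = 3 → 'd'
  'e' (4) + 10 = 14 → 'o'
Result = "wkdo"


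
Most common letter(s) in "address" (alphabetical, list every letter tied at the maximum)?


Word: "address"
Letter counts:
  'a': 1
  'd': 2
  'e': 1
  'r': 1
  's': 2
Maximum count = 2
Most frequent = 'd', 's' (2 times each)


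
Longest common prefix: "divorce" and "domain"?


Word 1: "divorce"
Word 2: "domain"
Comparing from start:
  Pos 0: 'd' == 'd'
  Pos 1: 'i' != 'o' (stop)
LCP = "d" (length 1)


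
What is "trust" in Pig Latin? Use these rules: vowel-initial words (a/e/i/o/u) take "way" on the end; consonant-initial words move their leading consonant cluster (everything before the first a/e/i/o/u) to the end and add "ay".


Word: "trust"
Starts with consonant(s) → move to end, add 'ay'
Consonant cluster: "tr"
Pig Latin = "usttray"


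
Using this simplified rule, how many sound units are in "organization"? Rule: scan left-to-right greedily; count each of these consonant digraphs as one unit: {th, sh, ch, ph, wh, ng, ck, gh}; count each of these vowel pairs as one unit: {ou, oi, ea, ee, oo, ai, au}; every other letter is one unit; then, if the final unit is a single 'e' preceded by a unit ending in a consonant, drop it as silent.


Word: "organization" (12 letters)
Left-to-right scan:
  (1) 'o' (letter)
  (2) 'r' (letter)
  (3) 'g' (letter)
  (4) 'a' (letter)
  (5) 'n' (letter)
  (6) 'i' (letter)
  (7) 'z' (letter)
  (8) 'a' (letter)
  (9) 't' (letter)
  (10) 'i' (letter)
  (11) 'o' (letter)
  (12) 'n' (letter)
Units from scan: 12
Sound units = 12 units


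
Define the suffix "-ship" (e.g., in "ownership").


Suffix: -ship
Example: ownership = owner + -ship
Meaning = state / position


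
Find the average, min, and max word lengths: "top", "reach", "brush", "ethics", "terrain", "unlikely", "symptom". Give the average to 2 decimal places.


Lengths: "top"=3, "reach"=5, "brush"=5, "ethics"=6, "terrain"=7, "unlikely"=8, "symptom"=7
Sum = 41, Count = 7
Average = 41/7 = 5.86
= avg=5.86, min=3, max=8


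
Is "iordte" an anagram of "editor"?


Word 1: "editor" → sorted: deiort
Word 2: "iordte" → sorted: deiort
Same letters? deiort == deiort
Anagram = Yes


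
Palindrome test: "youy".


Word: "youy"
Reversed: "yuoy"
Forward == Backward? youy != yuoy
Palindrome = No


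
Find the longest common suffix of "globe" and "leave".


Word 1: "globe"
Word 2: "leave"
Comparing from end:
  Pos -1: 'e' == 'e'
  Pos -2: 'b' != 'v' (stop)
LCS = "e" (length 1)


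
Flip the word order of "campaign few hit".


Original: "campaign few hit"
Words (1..n): campaign | few | hit
Reversed (n..1): hit | few | campaign
Result = "hit few campaign"


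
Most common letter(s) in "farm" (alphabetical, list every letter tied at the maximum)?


Word: "farm"
Letter counts:
  'a': 1
  'f': 1
  'm': 1
  'r': 1
Maximum count = 1
Most frequent = 'a', 'f', 'm', 'r' (1 time each)


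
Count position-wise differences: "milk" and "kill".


Comparing character by character (same length = 4):
  Pos 0: 'm' vs 'k' !=
  Pos 1: 'i' vs 'i' =
  Pos 2: 'l' vs 'l' =
  Pos 3: 'k' vs 'l' !=
Hamming distance = 2


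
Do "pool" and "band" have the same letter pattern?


Pattern of "pool": [0, 1, 1, 2]
Pattern of "band": [0, 1, 2, 3]
Patterns do not match
Same pattern = No


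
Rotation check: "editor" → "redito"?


Word: "editor", Candidate: "redito"
Method: check if candidate is substring of word+word
"editoreditor" contains "redito"? Yes
Is rotation = Yes


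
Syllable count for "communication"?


Word: "communication"
Syllable breakdown: com | mu | ni | ca | tion
Counting: 5 parts
= 5 syllables


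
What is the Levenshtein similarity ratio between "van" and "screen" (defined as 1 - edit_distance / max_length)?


Word 1: "van" (length 3)
Word 2: "screen" (length 6)
One optimal edit sequence:
  1. insert 's'  (+1)
  2. insert 'c'  (+1)
  3. insert 'r'  (+1)
  4. substitute 'v' -> 'e'  (+1)
  5. substitute 'a' -> 'e'  (+1)
  6. keep 'n'
Edit distance = 5
Max length = max(3, 6) = 6
Similarity = 1 - 5/6
= 0.1667


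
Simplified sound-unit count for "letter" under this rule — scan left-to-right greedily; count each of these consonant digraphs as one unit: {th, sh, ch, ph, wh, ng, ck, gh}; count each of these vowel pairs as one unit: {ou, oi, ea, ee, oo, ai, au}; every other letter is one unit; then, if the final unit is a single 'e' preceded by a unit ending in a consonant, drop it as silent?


Word: "letter" (6 letters)
Left-to-right scan:
  [1] 'l' (letter)
  [2] 'e' (letter)
  [3] 't' (letter)
  [4] 't' (letter)
  [5] 'e' (letter)
  [6] 'r' (letter)
Units from scan: 6
Sound units = 6 units


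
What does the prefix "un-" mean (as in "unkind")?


Prefix: un-
As in: unkind -> un- + kind
Meaning = not / reverse


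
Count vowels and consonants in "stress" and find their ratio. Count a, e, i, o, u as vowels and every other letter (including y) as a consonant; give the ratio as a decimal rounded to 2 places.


Word: "stress"
Vowels (a,e,i,o,u): 1
Consonants: 5
Ratio = 1/5
= 0.20


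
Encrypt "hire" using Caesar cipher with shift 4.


Word: "hire"
Shift: 4
Each letter → (letter + shift) mod 26:
  'h' (7) + 4 = 11 → 'l'
  'i' (8) + 4 = 12 → 'm'
  'r' (17) + 4 = 21 → 'v'
  'e' (4) + 4 = 8 → 'i'
Result = "lmvi"


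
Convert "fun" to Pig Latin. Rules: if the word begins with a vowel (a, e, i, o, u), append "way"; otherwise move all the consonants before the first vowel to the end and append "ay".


Word: "fun"
Starts with consonant(s) → move to end, add 'ay'
Consonant cluster: "f"
Pig Latin = "unfay"


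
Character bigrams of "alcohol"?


Word: "alcohol" (length 7)
Number of bigrams = 7 - 2 + 1 = 6
  Position 0: "al"
  Position 1: "lc"
  Position 2: "co"
  Position 3: "oh"
  Position 4: "ho"
  Position 5: "ol"
Bigrams = "al", "lc", "co", "oh", "ho", "ol"


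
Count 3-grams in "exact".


Word: "exact" (length 5)
Number of 3-grams = length - 3 + 1 = 5 - 3 + 1
= 3


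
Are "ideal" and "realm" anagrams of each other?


Word 1: "ideal" → sorted: adeil
Word 2: "realm" → sorted: aelmr
Same letters? adeil != aelmr
Anagram = No


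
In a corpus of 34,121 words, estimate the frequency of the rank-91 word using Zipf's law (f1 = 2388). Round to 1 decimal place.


Zipf's law: f(r) = f(1) / r
f(1) = 2388
f(91) = 2388 / 91
= 26.2 occurrences


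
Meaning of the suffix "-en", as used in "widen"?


Suffix: -en
As in: widen -> wide + -en, with a spelling change
Meaning = to make / become


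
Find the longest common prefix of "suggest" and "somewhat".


Word 1: "suggest"
Word 2: "somewhat"
Comparing from start:
  Pos 0: 's' == 's'
  Pos 1: 'u' != 'o' (stop)
LCP = "s" (length 1)


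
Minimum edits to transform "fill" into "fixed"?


Word 1: "fill" (length 4)
Word 2: "fixed" (length 5)
One optimal edit sequence (insert/delete/substitute each cost 1):
  1. keep 'f'
  2. keep 'i'
  3. insert 'x'  (+1)
  4. substitute 'l' -> 'e'  (+1)
  5. substitute 'l' -> 'd'  (+1)
Total edit operations: 3
Edit distance = 3


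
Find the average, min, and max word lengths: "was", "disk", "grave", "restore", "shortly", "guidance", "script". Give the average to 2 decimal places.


Lengths: "was"=3, "disk"=4, "grave"=5, "restore"=7, "shortly"=7, "guidance"=8, "script"=6
Sum = 40, Count = 7
Average = 40/7 = 5.71
= avg=5.71, min=3, max=8


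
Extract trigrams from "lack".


Word: "lack" (length 4)
Number of trigrams = 4 - 3 + 1 = 2
  Position 0: "lac"
  Position 1: "ack"
Trigrams = "lac", "ack"


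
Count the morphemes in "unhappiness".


Word: "unhappiness"
Morphemes: un- + happi + -ness
Each morpheme carries meaning
= 3 morphemes


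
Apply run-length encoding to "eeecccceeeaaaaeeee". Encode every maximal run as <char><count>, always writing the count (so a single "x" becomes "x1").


String: "eeecccceeeaaaaeeee"
Scanning for consecutive runs:
  'e' x 3
  'c' x 4
  'e' x 3
  'a' x 4
  'e' x 4
RLE = "e3c4e3a4e4"


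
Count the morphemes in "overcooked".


Word: "overcooked"
Morphemes: over- + cook + -ed
Each morpheme carries meaning
= 3 morphemes


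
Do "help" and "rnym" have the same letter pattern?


Pattern of "help": [0, 1, 2, 3]
Pattern of "rnym": [0, 1, 2, 3]
Patterns match
Same pattern = Yes


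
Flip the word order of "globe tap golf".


Original: "globe tap golf"
Words (1..n): globe | tap | golf
Reversed (n..1): golf | tap | globe
Result = "golf tap globe"


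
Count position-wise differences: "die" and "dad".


Comparing character by character (same length = 3):
  Pos 0: 'd' vs 'd' =
  Pos 1: 'i' vs 'a' !=
  Pos 2: 'e' vs 'd' !=
Hamming distance = 2


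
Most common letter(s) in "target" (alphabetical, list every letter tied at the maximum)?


Word: "target"
Letter counts:
  'a': 1
  'e': 1
  'g': 1
  'r': 1
  't': 2
Maximum count = 2
Most frequent = 't' (2 times each)


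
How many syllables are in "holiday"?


Word: "holiday"
Syllable breakdown: hol / i / day
Counting: 3 parts
= 3 syllables


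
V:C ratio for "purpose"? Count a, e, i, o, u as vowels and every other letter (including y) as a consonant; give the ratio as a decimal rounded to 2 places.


Word: "purpose"
Vowels (a,e,i,o,u): 3
Consonants: 4
Ratio = 3/4
= 0.75


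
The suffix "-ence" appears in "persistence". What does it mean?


Suffix: -ence
As in: persistence -> persist + -ence
Meaning = state of


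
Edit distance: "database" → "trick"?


Word 1: "database" (length 8)
Word 2: "trick" (length 5)
One optimal edit sequence (insert/delete/substitute each cost 1):
  1. delete 'd'  (+1)
  2. delete 'a'  (+1)
  3. keep 't'
  4. delete 'a'  (+1)
  5. substitute 'b' -> 'r'  (+1)
  6. substitute 'a' -> 'i'  (+1)
  7. substitute 's' -> 'c'  (+1)
  8. substitute 'e' -> 'k'  (+1)
Total edit operations: 7
Edit distance = 7


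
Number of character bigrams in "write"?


Word: "write" (length 5)
Number of 2-grams = length - 2 + 1 = 5 - 2 + 1
= 4


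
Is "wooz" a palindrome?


Word: "wooz"
Reversed: "zoow"
Forward == Backward? wooz != zoow
Palindrome = No


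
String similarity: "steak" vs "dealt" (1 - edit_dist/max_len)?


Word 1: "steak" (length 5)
Word 2: "dealt" (length 5)
One optimal edit sequence:
  1. delete 's'  (+1)
  2. substitute 't' -> 'd'  (+1)
  3. keep 'e'
  4. keep 'a'
  5. insert 'l'  (+1)
  6. substitute 'k' -> 't'  (+1)
Edit distance = 4
Max length = max(5, 5) = 5
Similarity = 1 - 4/5
= 0.2000


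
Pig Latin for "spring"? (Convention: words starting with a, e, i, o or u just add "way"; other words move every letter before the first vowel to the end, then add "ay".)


Word: "spring"
Starts with consonant(s) → move to end, add 'ay'
Consonant cluster: "spr"
Pig Latin = "ingspray"


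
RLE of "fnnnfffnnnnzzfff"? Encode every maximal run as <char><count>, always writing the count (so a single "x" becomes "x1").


String: "fnnnfffnnnnzzfff"
Scanning for consecutive runs:
  'f' x 1
  'n' x 3
  'f' x 3
  'n' x 4
  'z' x 2
  'f' x 3
RLE = "f1n3f3n4z2f3"


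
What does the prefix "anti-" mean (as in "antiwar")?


Prefix: anti-
Example: antiwar = anti- + war
Meaning = against


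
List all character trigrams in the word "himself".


Word: "himself" (length 7)
Number of trigrams = 7 - 3 + 1 = 5
  Position 0: "him"
  Position 1: "ims"
  Position 2: "mse"
  Position 3: "sel"
  Position 4: "elf"
Trigrams = "him", "ims", "mse", "sel", "elf"


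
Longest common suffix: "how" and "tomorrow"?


Word 1: "how"
Word 2: "tomorrow"
Comparing from end:
  Pos -1: 'w' == 'w'
  Pos -2: 'o' == 'o'
  Pos -3: 'h' != 'r' (stop)
LCS = "ow" (length 2)


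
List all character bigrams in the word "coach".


Word: "coach" (length 5)
Number of bigrams = 5 - 2 + 1 = 4
  Position 0: "co"
  Position 1: "oa"
  Position 2: "ac"
  Position 3: "ch"
Bigrams = "co", "oa", "ac", "ch"


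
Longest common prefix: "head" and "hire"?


Word 1: "head"
Word 2: "hire"
Comparing from start:
  Pos 0: 'h' == 'h'
  Pos 1: 'e' != 'i' (stop)
LCP = "h" (length 1)


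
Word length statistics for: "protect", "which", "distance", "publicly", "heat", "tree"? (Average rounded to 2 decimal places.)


Lengths: "protect"=7, "which"=5, "distance"=8, "publicly"=8, "heat"=4, "tree"=4
Sum = 36, Count = 6
Average = 36/6 = 6.00
= avg=6.00, min=4, max=8


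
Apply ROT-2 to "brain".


Word: "brain"
Shift: 2
Each letter → (letter + shift) mod 26:
  'b' (1) + 2 = 3 → 'd'
  'r' (17) + 2 = 19 → 't'
  'a' (0) + 2 = 2 → 'c'
  'i' (8) + 2 = 10 → 'k'
  'n' (13) + 2 = 15 → 'p'
Result = "dtckp"


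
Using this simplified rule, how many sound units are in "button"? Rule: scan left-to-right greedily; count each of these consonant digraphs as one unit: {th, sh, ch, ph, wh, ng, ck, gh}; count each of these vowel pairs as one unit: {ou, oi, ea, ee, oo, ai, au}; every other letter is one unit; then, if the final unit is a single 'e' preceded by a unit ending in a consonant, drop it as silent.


Word: "button" (6 letters)
Left-to-right scan:
  1. 'b' (letter)
  2. 'u' (letter)
  3. 't' (letter)
  4. 't' (letter)
  5. 'o' (letter)
  6. 'n' (letter)
Units from scan: 6
Sound units = 6 units


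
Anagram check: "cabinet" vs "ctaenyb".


Word 1: "cabinet" → sorted: abceint
Word 2: "ctaenyb" → sorted: abcenty
Same letters? abceint != abcenty
Anagram = No


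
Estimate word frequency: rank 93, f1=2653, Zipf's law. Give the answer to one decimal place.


Zipf's law: f(r) = f(1) / r
f(1) = 2653
f(93) = 2653 / 93
= 28.5 occurrences


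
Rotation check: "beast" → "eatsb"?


Word: "beast", Candidate: "eatsb"
Method: check if candidate is substring of word+word
"beastbeast" contains "eatsb"? No
Is rotation = No


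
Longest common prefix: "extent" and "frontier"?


Word 1: "extent"
Word 2: "frontier"
Comparing from start:
  Pos 0: 'e' != 'f' (stop)
LCP = "" (length 0)


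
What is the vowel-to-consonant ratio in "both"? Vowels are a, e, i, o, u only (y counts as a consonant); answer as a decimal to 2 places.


Word: "both"
Vowels (a,e,i,o,u): 1
Consonants: 3
Ratio = 1/3
= 0.33


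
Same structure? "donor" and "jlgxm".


Pattern of "donor": [0, 1, 2, 1, 3]
Pattern of "jlgxm": [0, 1, 2, 3, 4]
Patterns do not match
Same pattern = No


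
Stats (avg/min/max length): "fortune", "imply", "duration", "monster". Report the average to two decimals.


Lengths: "fortune"=7, "imply"=5, "duration"=8, "monster"=7
Sum = 27, Count = 4
Average = 27/4 = 6.75
= avg=6.75, min=5, max=8


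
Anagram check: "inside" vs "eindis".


Word 1: "inside" → sorted: deiins
Word 2: "eindis" → sorted: deiins
Same letters? deiins == deiins
Anagram = Yes


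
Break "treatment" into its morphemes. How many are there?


Word: "treatment"
Morphemes: treat / -ment
Each morpheme carries meaning
= 2 morphemes


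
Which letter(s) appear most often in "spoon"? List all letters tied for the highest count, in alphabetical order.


Word: "spoon"
Letter counts:
  'n': 1
  'o': 2
  'p': 1
  's': 1
Maximum count = 2
Most frequent = 'o' (2 times each)


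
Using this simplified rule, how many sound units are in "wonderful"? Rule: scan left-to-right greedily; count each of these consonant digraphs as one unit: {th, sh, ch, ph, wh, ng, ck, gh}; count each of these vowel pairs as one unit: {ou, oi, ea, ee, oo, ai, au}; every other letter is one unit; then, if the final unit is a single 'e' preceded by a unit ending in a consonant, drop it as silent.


Word: "wonderful" (9 letters)
Left-to-right scan:
  (1) 'w' (letter)
  (2) 'o' (letter)
  (3) 'n' (letter)
  (4) 'd' (letter)
  (5) 'e' (letter)
  (6) 'r' (letter)
  (7) 'f' (letter)
  (8) 'u' (letter)
  (9) 'l' (letter)
Units from scan: 9
Sound units = 9 units
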